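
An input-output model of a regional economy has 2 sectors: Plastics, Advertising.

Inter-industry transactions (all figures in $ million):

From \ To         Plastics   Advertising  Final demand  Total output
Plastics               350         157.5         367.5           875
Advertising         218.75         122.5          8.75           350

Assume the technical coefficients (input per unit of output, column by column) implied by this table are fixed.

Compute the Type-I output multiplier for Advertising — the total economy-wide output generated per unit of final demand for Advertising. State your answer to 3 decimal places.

m_A = 3.784

Technical coefficients a_ij = z_ij / X_j:
  a_PP = 350/875 = 0.40, a_AP = 218.75/875 = 0.25
  a_PA = 157.5/350 = 0.45, a_AA = 122.5/350 = 0.35
I − A =
  [   0.60    -0.45]
  [  -0.25     0.65]
det(I−A) = (0.60)(0.65) − (-0.45)(-0.25) = 0.2775
adj(I−A) = [[0.65, 0.45], [0.25, 0.60]]
(I − A)⁻¹ = adj(I−A) / det(I−A) ≈
  [   2.3423     1.6216]
  [   0.9009     2.1622]
The output multiplier for sector j is the column-j sum of the Leontief inverse (I − A)⁻¹ = adj(I−A) / det(I−A).
Column A of adj(I−A): (0.45, 0.60); det(I−A) = 0.2775.
m_A = (0.45 + 0.60) / 0.2775 = 1.05 / 0.2775 ≈ 3.784.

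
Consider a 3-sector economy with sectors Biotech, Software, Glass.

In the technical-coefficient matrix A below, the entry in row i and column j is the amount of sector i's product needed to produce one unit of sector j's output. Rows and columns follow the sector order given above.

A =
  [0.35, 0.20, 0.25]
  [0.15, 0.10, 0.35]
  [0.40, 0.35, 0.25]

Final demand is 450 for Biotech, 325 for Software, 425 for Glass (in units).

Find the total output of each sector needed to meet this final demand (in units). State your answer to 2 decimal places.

x_B = 2195.56, x_S = 1713.81, x_G = 2537.41

I − A =
  [   0.65    -0.20    -0.25]
  [  -0.15     0.90    -0.35]
  [  -0.40    -0.35     0.75]
Cofactors of I−A, C_ij = (−1)^(i+j)·(minor ij) (rows/columns in the sector order above):
  C_11 = (0.90)(0.75) − (-0.35)(-0.35) = 0.5525
  C_12 = −[(-0.15)(0.75) − (-0.35)(-0.40)] = 0.2525
  C_13 = (-0.15)(-0.35) − (0.90)(-0.40) = 0.4125
  C_21 = −[(-0.20)(0.75) − (-0.25)(-0.35)] = 0.2375
  C_22 = (0.65)(0.75) − (-0.25)(-0.40) = 0.3875
  C_23 = −[(0.65)(-0.35) − (-0.20)(-0.40)] = 0.3075
  C_31 = (-0.20)(-0.35) − (-0.25)(0.90) = 0.2950
  C_32 = −[(0.65)(-0.35) − (-0.25)(-0.15)] = 0.2650
  C_33 = (0.65)(0.90) − (-0.20)(-0.15) = 0.5550
det(I−A) = Σ_j (I−A)_1j·C_1j = (0.65)(0.5525) + (-0.20)(0.2525) + (-0.25)(0.4125) = 0.2055
adj(I−A) = Cᵀ =
  [ 0.5525   0.2375   0.2950]
  [ 0.2525   0.3875   0.2650]
  [ 0.4125   0.3075   0.5550]
(I − A)⁻¹ = adj(I−A) / det(I−A) ≈
  [   2.6886     1.1557     1.4355]
  [   1.2287     1.8856     1.2895]
  [   2.0073     1.4964     2.7007]
x = (I − A)⁻¹ d = adj(I−A)·d / det(I−A), with det(I−A) = 0.2055:
  x_B = (0.5525·450 + 0.2375·325 + 0.2950·425) / 0.2055 = 451.1875 / 0.2055 ≈ 2195.56
  x_S = (0.2525·450 + 0.3875·325 + 0.2650·425) / 0.2055 = 352.1875 / 0.2055 ≈ 1713.81
  x_G = (0.4125·450 + 0.3075·325 + 0.5550·425) / 0.2055 = 521.4375 / 0.2055 ≈ 2537.41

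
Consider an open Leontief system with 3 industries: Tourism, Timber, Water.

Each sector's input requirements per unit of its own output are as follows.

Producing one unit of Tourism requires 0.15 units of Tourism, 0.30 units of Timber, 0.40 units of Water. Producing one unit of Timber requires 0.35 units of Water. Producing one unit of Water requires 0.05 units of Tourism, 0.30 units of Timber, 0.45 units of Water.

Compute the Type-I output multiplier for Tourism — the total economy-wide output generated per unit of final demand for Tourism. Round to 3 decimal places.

m_1 = 3.499

I − A =
  [   0.85     0.00    -0.05]
  [  -0.30     1.00    -0.30]
  [  -0.40    -0.35     0.55]
Cofactors of I−A, C_ij = (−1)^(i+j)·(minor ij) (rows/columns in the sector order above):
  C_11 = (1.00)(0.55) − (-0.30)(-0.35) = 0.4450
  C_12 = −[(-0.30)(0.55) − (-0.30)(-0.40)] = 0.2850
  C_13 = (-0.30)(-0.35) − (1.00)(-0.40) = 0.5050
  C_21 = −[(0.00)(0.55) − (-0.05)(-0.35)] = 0.0175
  C_22 = (0.85)(0.55) − (-0.05)(-0.40) = 0.4475
  C_23 = −[(0.85)(-0.35) − (0.00)(-0.40)] = 0.2975
  C_31 = (0.00)(-0.30) − (-0.05)(1.00) = 0.0500
  C_32 = −[(0.85)(-0.30) − (-0.05)(-0.30)] = 0.2700
  C_33 = (0.85)(1.00) − (0.00)(-0.30) = 0.8500
det(I−A) = Σ_j (I−A)_1j·C_1j = (0.85)(0.4450) + (0.00)(0.2850) + (-0.05)(0.5050) = 0.3530
adj(I−A) = Cᵀ =
  [ 0.4450   0.0175   0.0500]
  [ 0.2850   0.4475   0.2700]
  [ 0.5050   0.2975   0.8500]
(I − A)⁻¹ = adj(I−A) / det(I−A) ≈
  [   1.2606     0.0496     0.1416]
  [   0.8074     1.2677     0.7649]
  [   1.4306     0.8428     2.4079]
The output multiplier for sector j is the column-j sum of the Leontief inverse (I − A)⁻¹ = adj(I−A) / det(I−A).
Column 1 of adj(I−A): (0.4450, 0.2850, 0.5050); det(I−A) = 0.3530.
m_1 = (0.4450 + 0.2850 + 0.5050) / 0.3530 = 1.235 / 0.3530 ≈ 3.499.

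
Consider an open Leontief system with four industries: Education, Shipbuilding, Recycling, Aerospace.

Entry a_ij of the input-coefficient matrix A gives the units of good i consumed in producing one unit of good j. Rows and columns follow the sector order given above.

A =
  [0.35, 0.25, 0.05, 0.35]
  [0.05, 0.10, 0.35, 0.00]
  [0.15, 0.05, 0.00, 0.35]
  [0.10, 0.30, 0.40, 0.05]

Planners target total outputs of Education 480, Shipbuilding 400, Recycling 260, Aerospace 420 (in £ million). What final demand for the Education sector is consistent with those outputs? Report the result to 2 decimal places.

I − A =
  [   0.65    -0.25    -0.05    -0.35]
  [  -0.05     0.90    -0.35     0.00]
  [  -0.15    -0.05     1.00    -0.35]
  [  -0.10    -0.30    -0.40     0.95]
d = (I − A) x:
  d_E = (+0.65)·480 + (-0.25)·400 + (-0.05)·260 + (-0.35)·420 = 52.00
  d_S = (-0.05)·480 + (+0.90)·400 + (-0.35)·260 + (+0.00)·420 = 245.00
  d_R = (-0.15)·480 + (-0.05)·400 + (+1.00)·260 + (-0.35)·420 = 21.00
  d_A = (-0.10)·480 + (-0.30)·400 + (-0.40)·260 + (+0.95)·420 = 127.00

d_E = 52.00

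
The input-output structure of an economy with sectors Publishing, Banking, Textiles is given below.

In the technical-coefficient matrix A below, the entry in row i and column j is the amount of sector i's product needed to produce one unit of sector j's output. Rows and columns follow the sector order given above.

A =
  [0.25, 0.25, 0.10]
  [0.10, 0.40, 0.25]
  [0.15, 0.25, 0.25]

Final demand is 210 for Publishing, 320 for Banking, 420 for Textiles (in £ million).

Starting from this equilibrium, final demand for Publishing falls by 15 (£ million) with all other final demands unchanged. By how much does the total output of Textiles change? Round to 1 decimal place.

I − A =
  [   0.75    -0.25    -0.10]
  [  -0.10     0.60    -0.25]
  [  -0.15    -0.25     0.75]
Cofactors of I−A, C_ij = (−1)^(i+j)·(minor ij) (rows/columns in the sector order above):
  C_11 = (0.60)(0.75) − (-0.25)(-0.25) = 0.3875
  C_12 = −[(-0.10)(0.75) − (-0.25)(-0.15)] = 0.1125
  C_13 = (-0.10)(-0.25) − (0.60)(-0.15) = 0.1150
  C_21 = −[(-0.25)(0.75) − (-0.10)(-0.25)] = 0.2125
  C_22 = (0.75)(0.75) − (-0.10)(-0.15) = 0.5475
  C_23 = −[(0.75)(-0.25) − (-0.25)(-0.15)] = 0.2250
  C_31 = (-0.25)(-0.25) − (-0.10)(0.60) = 0.1225
  C_32 = −[(0.75)(-0.25) − (-0.10)(-0.10)] = 0.1975
  C_33 = (0.75)(0.60) − (-0.25)(-0.10) = 0.4250
det(I−A) = Σ_j (I−A)_1j·C_1j = (0.75)(0.3875) + (-0.25)(0.1125) + (-0.10)(0.1150) = 0.2510
adj(I−A) = Cᵀ =
  [ 0.3875   0.2125   0.1225]
  [ 0.1125   0.5475   0.1975]
  [ 0.1150   0.2250   0.4250]
(I − A)⁻¹ = adj(I−A) / det(I−A) ≈
  [   1.5438     0.8466     0.4880]
  [   0.4482     2.1813     0.7869]
  [   0.4582     0.8964     1.6932]
Δx = (I − A)⁻¹ Δd with Δd having -15 in the Publishing component and 0 elsewhere.
So Δx_T = L_TP · (-15), where L_TP = adj(I−A)_TP / det(I−A) = 0.1150 / 0.2510.
Δx_T = 0.1150 × (-15) / 0.2510 = -1.725 / 0.2510 ≈ -6.9.

Δx_T = -6.9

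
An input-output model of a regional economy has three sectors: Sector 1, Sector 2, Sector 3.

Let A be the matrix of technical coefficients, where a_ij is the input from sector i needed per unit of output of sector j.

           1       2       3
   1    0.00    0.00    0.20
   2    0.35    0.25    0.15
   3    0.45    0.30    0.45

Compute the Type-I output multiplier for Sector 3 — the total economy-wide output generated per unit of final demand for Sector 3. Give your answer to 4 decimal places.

I − A =
  [   1.00     0.00    -0.20]
  [  -0.35     0.75    -0.15]
  [  -0.45    -0.30     0.55]
Cofactors of I−A, C_ij = (−1)^(i+j)·(minor ij) (rows/columns in the sector order above):
  C_11 = (0.75)(0.55) − (-0.15)(-0.30) = 0.3675
  C_12 = −[(-0.35)(0.55) − (-0.15)(-0.45)] = 0.2600
  C_13 = (-0.35)(-0.30) − (0.75)(-0.45) = 0.4425
  C_21 = −[(0.00)(0.55) − (-0.20)(-0.30)] = 0.0600
  C_22 = (1.00)(0.55) − (-0.20)(-0.45) = 0.4600
  C_23 = −[(1.00)(-0.30) − (0.00)(-0.45)] = 0.3000
  C_31 = (0.00)(-0.15) − (-0.20)(0.75) = 0.1500
  C_32 = −[(1.00)(-0.15) − (-0.20)(-0.35)] = 0.2200
  C_33 = (1.00)(0.75) − (0.00)(-0.35) = 0.7500
det(I−A) = Σ_j (I−A)_1j·C_1j = (1.00)(0.3675) + (0.00)(0.2600) + (-0.20)(0.4425) = 0.2790
adj(I−A) = Cᵀ =
  [ 0.3675   0.0600   0.1500]
  [ 0.2600   0.4600   0.2200]
  [ 0.4425   0.3000   0.7500]
(I − A)⁻¹ = adj(I−A) / det(I−A) ≈
  [   1.31720     0.21505     0.53763]
  [   0.93190     1.64875     0.78853]
  [   1.58602     1.07527     2.68817]
The output multiplier for sector j is the column-j sum of the Leontief inverse (I − A)⁻¹ = adj(I−A) / det(I−A).
Column 3 of adj(I−A): (0.1500, 0.2200, 0.7500); det(I−A) = 0.2790.
m_3 = (0.1500 + 0.2200 + 0.7500) / 0.2790 = 1.12 / 0.2790 ≈ 4.0143.

m_3 = 4.0143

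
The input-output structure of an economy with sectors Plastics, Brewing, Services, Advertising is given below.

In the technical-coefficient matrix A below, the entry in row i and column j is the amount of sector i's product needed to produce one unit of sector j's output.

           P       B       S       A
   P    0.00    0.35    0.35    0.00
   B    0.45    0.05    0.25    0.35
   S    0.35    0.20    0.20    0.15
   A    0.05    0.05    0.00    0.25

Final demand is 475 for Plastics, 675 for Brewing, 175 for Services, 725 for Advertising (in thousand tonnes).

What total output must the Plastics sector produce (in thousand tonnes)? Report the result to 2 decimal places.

x_P = 2189.41

I − A =
  [   1.00    -0.35    -0.35     0.00]
  [  -0.45     0.95    -0.25    -0.35]
  [  -0.35    -0.20     0.80    -0.15]
  [  -0.05    -0.05     0.00     0.75]
Compute the cofactors C_ij = (−1)^(i+j)·(3×3 minor ij) of I−A; the adjugate is their transpose:
adj(I−A) = Cᵀ =
  [ 0.516625   0.265125   0.308875   0.185500]
  [ 0.351500   0.505500   0.311750   0.298250]
  [ 0.324750   0.252000   0.570750   0.231750]
  [ 0.057875   0.051375   0.041375   0.405500]
det(I−A) = Σ_j (I−A)_1j·C_1j = (1.00)(0.516625) + (-0.35)(0.351500) + (-0.35)(0.324750) + (0.00)(0.057875) = 0.2799375
(I − A)⁻¹ = adj(I−A) / det(I−A) ≈
  [   1.8455     0.9471     1.1034     0.6626]
  [   1.2556     1.8058     1.1136     1.0654]
  [   1.1601     0.9002     2.0388     0.8279]
  [   0.2067     0.1835     0.1478     1.4485]
x = (I − A)⁻¹ d = adj(I−A)·d / det(I−A), with det(I−A) = 0.2799375:
  x_P = (0.516625·475 + 0.265125·675 + 0.308875·175 + 0.185500·725) / 0.2799375 = 612.896875 / 0.2799375 ≈ 2189.41
  x_B = (0.351500·475 + 0.505500·675 + 0.311750·175 + 0.298250·725) / 0.2799375 = 778.9625 / 0.2799375 ≈ 2782.63
  x_S = (0.324750·475 + 0.252000·675 + 0.570750·175 + 0.231750·725) / 0.2799375 = 592.25625 / 0.2799375 ≈ 2115.67
  x_A = (0.057875·475 + 0.051375·675 + 0.041375·175 + 0.405500·725) / 0.2799375 = 363.396875 / 0.2799375 ≈ 1298.14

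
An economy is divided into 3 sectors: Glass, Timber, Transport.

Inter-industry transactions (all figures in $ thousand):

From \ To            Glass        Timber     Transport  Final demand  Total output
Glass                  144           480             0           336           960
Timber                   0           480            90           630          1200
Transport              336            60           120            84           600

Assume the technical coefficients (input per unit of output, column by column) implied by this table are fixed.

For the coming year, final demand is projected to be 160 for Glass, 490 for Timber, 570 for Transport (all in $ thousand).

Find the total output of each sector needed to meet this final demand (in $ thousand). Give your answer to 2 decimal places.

Technical coefficients a_ij = z_ij / X_j:
  a_11 = 144/960 = 0.15, a_21 = 0/960 = 0.00, a_31 = 336/960 = 0.35
  a_12 = 480/1200 = 0.40, a_22 = 480/1200 = 0.40, a_32 = 60/1200 = 0.05
  a_13 = 0/600 = 0.00, a_23 = 90/600 = 0.15, a_33 = 120/600 = 0.20
I − A =
  [   0.85    -0.40     0.00]
  [   0.00     0.60    -0.15]
  [  -0.35    -0.05     0.80]
Cofactors of I−A, C_ij = (−1)^(i+j)·(minor ij) (rows/columns in the sector order above):
  C_11 = (0.60)(0.80) − (-0.15)(-0.05) = 0.4725
  C_12 = −[(0.00)(0.80) − (-0.15)(-0.35)] = 0.0525
  C_13 = (0.00)(-0.05) − (0.60)(-0.35) = 0.2100
  C_21 = −[(-0.40)(0.80) − (0.00)(-0.05)] = 0.3200
  C_22 = (0.85)(0.80) − (0.00)(-0.35) = 0.6800
  C_23 = −[(0.85)(-0.05) − (-0.40)(-0.35)] = 0.1825
  C_31 = (-0.40)(-0.15) − (0.00)(0.60) = 0.0600
  C_32 = −[(0.85)(-0.15) − (0.00)(0.00)] = 0.1275
  C_33 = (0.85)(0.60) − (-0.40)(0.00) = 0.5100
det(I−A) = Σ_j (I−A)_1j·C_1j = (0.85)(0.4725) + (-0.40)(0.0525) + (0.00)(0.2100) = 0.380625
adj(I−A) = Cᵀ =
  [ 0.4725   0.3200   0.0600]
  [ 0.0525   0.6800   0.1275]
  [ 0.2100   0.1825   0.5100]
(I − A)⁻¹ = adj(I−A) / det(I−A) ≈
  [   1.2414     0.8407     0.1576]
  [   0.1379     1.7865     0.3350]
  [   0.5517     0.4795     1.3399]
x = (I − A)⁻¹ d = adj(I−A)·d / det(I−A), with det(I−A) = 0.380625:
  x_1 = (0.4725·160 + 0.3200·490 + 0.0600·570) / 0.380625 = 266.60 / 0.380625 ≈ 700.43
  x_2 = (0.0525·160 + 0.6800·490 + 0.1275·570) / 0.380625 = 414.275 / 0.380625 ≈ 1088.41
  x_3 = (0.2100·160 + 0.1825·490 + 0.5100·570) / 0.380625 = 413.725 / 0.380625 ≈ 1086.96

x_1 = 700.43, x_2 = 1088.41, x_3 = 1086.96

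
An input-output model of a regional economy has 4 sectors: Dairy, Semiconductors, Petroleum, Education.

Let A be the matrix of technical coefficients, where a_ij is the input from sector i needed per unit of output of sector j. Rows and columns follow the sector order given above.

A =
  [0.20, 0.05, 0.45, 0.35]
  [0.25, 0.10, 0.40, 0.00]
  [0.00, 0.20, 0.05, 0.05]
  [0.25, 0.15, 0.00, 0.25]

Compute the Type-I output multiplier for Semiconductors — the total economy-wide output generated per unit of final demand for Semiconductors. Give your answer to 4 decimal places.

I − A =
  [   0.80    -0.05    -0.45    -0.35]
  [  -0.25     0.90    -0.40     0.00]
  [   0.00    -0.20     0.95    -0.05]
  [  -0.25    -0.15     0.00     0.75]
Compute the cofactors C_ij = (−1)^(i+j)·(3×3 minor ij) of I−A; the adjugate is their transpose:
adj(I−A) = Cᵀ =
  [ 0.578250   0.156375   0.339750   0.292500]
  [ 0.183125   0.481250   0.289375   0.104750]
  [ 0.050625   0.109125   0.438750   0.052875]
  [ 0.229375   0.148375   0.171125   0.585625]
det(I−A) = Σ_j (I−A)_1j·C_1j = (0.80)(0.578250) + (-0.05)(0.183125) + (-0.45)(0.050625) + (-0.35)(0.229375) = 0.35038125
(I − A)⁻¹ = adj(I−A) / det(I−A) ≈
  [   1.65035     0.44630     0.96966     0.83480]
  [   0.52264     1.37350     0.82589     0.29896]
  [   0.14449     0.31145     1.25221     0.15091]
  [   0.65464     0.42347     0.48840     1.67139]
The output multiplier for sector j is the column-j sum of the Leontief inverse (I − A)⁻¹ = adj(I−A) / det(I−A).
Column 2 of adj(I−A): (0.156375, 0.481250, 0.109125, 0.148375); det(I−A) = 0.35038125.
m_2 = (0.156375 + 0.481250 + 0.109125 + 0.148375) / 0.35038125 = 0.895125 / 0.35038125 ≈ 2.5547.

m_2 = 2.5547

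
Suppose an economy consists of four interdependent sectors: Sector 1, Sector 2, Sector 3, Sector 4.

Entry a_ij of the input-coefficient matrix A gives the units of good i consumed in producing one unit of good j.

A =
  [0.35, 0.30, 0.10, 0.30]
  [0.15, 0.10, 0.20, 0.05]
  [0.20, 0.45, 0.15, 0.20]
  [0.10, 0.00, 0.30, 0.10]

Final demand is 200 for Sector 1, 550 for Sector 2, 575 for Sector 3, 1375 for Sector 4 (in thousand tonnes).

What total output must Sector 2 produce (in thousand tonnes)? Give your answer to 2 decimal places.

x_2 = 1972.02

I − A =
  [   0.65    -0.30    -0.10    -0.30]
  [  -0.15     0.90    -0.20    -0.05]
  [  -0.20    -0.45     0.85    -0.20]
  [  -0.10     0.00    -0.30     0.90]
Compute the cofactors C_ij = (−1)^(i+j)·(3×3 minor ij) of I−A; the adjugate is their transpose:
adj(I−A) = Cᵀ =
  [ 0.546750   0.292500   0.220500   0.247500]
  [ 0.153000   0.394750   0.148250   0.105875]
  [ 0.243000   0.309750   0.457500   0.199875]
  [ 0.141750   0.135750   0.177000   0.363750]
det(I−A) = Σ_j (I−A)_1j·C_1j = (0.65)(0.546750) + (-0.30)(0.153000) + (-0.10)(0.243000) + (-0.30)(0.141750) = 0.2426625
(I − A)⁻¹ = adj(I−A) / det(I−A) ≈
  [   2.2531     1.2054     0.9087     1.0199]
  [   0.6305     1.6267     0.6109     0.4363]
  [   1.0014     1.2765     1.8853     0.8237]
  [   0.5841     0.5594     0.7294     1.4990]
x = (I − A)⁻¹ d = adj(I−A)·d / det(I−A), with det(I−A) = 0.2426625:
  x_1 = (0.546750·200 + 0.292500·550 + 0.220500·575 + 0.247500·1375) / 0.2426625 = 737.325 / 0.2426625 ≈ 3038.48
  x_2 = (0.153000·200 + 0.394750·550 + 0.148250·575 + 0.105875·1375) / 0.2426625 = 478.534375 / 0.2426625 ≈ 1972.02
  x_3 = (0.243000·200 + 0.309750·550 + 0.457500·575 + 0.199875·1375) / 0.2426625 = 756.853125 / 0.2426625 ≈ 3118.95
  x_4 = (0.141750·200 + 0.135750·550 + 0.177000·575 + 0.363750·1375) / 0.2426625 = 704.94375 / 0.2426625 ≈ 2905.04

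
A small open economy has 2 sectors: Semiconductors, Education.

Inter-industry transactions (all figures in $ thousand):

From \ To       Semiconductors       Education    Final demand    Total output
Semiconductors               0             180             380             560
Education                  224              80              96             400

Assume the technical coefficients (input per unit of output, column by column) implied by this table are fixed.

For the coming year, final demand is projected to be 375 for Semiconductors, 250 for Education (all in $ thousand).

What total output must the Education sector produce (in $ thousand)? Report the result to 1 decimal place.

x_2 = 645.2

Technical coefficients a_ij = z_ij / X_j:
  a_11 = 0/560 = 0.00, a_21 = 224/560 = 0.40
  a_12 = 180/400 = 0.45, a_22 = 80/400 = 0.20
I − A =
  [   1.00    -0.45]
  [  -0.40     0.80]
det(I−A) = (1.00)(0.80) − (-0.45)(-0.40) = 0.6200
adj(I−A) = [[0.80, 0.45], [0.40, 1.00]]
(I − A)⁻¹ = adj(I−A) / det(I−A) ≈
  [   1.2903     0.7258]
  [   0.6452     1.6129]
x = (I − A)⁻¹ d = adj(I−A)·d / det(I−A), with det(I−A) = 0.6200:
  x_1 = (0.80·375 + 0.45·250) / 0.6200 = 412.50 / 0.6200 ≈ 665.3
  x_2 = (0.40·375 + 1.00·250) / 0.6200 = 400.00 / 0.6200 ≈ 645.2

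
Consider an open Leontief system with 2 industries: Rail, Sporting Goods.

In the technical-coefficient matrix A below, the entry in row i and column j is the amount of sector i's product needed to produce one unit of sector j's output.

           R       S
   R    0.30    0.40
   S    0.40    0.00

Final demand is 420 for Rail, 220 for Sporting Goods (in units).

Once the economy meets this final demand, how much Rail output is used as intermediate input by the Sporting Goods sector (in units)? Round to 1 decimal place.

I − A =
  [   0.70    -0.40]
  [  -0.40     1.00]
det(I−A) = (0.70)(1.00) − (-0.40)(-0.40) = 0.5400
adj(I−A) = [[1.00, 0.40], [0.40, 0.70]]
(I − A)⁻¹ = adj(I−A) / det(I−A) ≈
  [   1.8519     0.7407]
  [   0.7407     1.2963]
First solve x = (I − A)⁻¹ d = adj(I−A)·d / det(I−A); in particular x_S = (0.40·420 + 0.70·220) / 0.5400 = 322.00 / 0.5400 ≈ 596.296.
Intermediate flow from R to S: z_RS = a_RS · x_S = 0.40 × 322.00 / 0.5400 = 128.80 / 0.5400 ≈ 238.5.

z_RS = 238.5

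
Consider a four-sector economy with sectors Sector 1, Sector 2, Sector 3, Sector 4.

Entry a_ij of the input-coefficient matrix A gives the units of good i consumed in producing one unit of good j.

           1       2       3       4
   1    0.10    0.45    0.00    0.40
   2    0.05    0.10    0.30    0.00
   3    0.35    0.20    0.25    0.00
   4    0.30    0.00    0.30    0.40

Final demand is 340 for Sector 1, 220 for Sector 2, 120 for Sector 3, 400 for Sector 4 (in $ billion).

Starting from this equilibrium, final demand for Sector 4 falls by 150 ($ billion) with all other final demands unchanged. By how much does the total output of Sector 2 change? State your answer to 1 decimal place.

Δx_2 = -47.3

I − A =
  [   0.90    -0.45     0.00    -0.40]
  [  -0.05     0.90    -0.30     0.00]
  [  -0.35    -0.20     0.75     0.00]
  [  -0.30     0.00    -0.30     0.60]
Compute the cofactors C_ij = (−1)^(i+j)·(3×3 minor ij) of I−A; the adjugate is their transpose:
adj(I−A) = Cᵀ =
  [ 0.369000   0.226500   0.189000   0.246000]
  [ 0.085500   0.273000   0.132000   0.057000]
  [ 0.195000   0.178500   0.364500   0.130000]
  [ 0.282000   0.202500   0.276750   0.489375]
det(I−A) = Σ_j (I−A)_1j·C_1j = (0.90)(0.369000) + (-0.45)(0.085500) + (0.00)(0.195000) + (-0.40)(0.282000) = 0.180825
(I − A)⁻¹ = adj(I−A) / det(I−A) ≈
  [   2.0406     1.2526     1.0452     1.3604]
  [   0.4728     1.5097     0.7300     0.3152]
  [   1.0784     0.9871     2.0158     0.7189]
  [   1.5595     1.1199     1.5305     2.7063]
Δx = (I − A)⁻¹ Δd with Δd having -150 in the Sector 4 component and 0 elsewhere.
So Δx_2 = L_24 · (-150), where L_24 = adj(I−A)_24 / det(I−A) = 0.057000 / 0.180825.
Δx_2 = 0.057000 × (-150) / 0.180825 = -8.55 / 0.180825 ≈ -47.3.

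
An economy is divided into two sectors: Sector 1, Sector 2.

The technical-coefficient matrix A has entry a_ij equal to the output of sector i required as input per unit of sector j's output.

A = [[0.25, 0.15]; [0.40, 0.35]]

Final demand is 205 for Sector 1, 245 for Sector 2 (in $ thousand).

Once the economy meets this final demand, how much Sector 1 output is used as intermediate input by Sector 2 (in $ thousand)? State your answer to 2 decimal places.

I − A =
  [   0.75    -0.15]
  [  -0.40     0.65]
det(I−A) = (0.75)(0.65) − (-0.15)(-0.40) = 0.4275
adj(I−A) = [[0.65, 0.15], [0.40, 0.75]]
(I − A)⁻¹ = adj(I−A) / det(I−A) ≈
  [   1.5205     0.3509]
  [   0.9357     1.7544]
First solve x = (I − A)⁻¹ d = adj(I−A)·d / det(I−A); in particular x_2 = (0.40·205 + 0.75·245) / 0.4275 = 265.75 / 0.4275 ≈ 621.6374.
Intermediate flow from 1 to 2: z_12 = a_12 · x_2 = 0.15 × 265.75 / 0.4275 = 39.8625 / 0.4275 ≈ 93.25.

z_12 = 93.25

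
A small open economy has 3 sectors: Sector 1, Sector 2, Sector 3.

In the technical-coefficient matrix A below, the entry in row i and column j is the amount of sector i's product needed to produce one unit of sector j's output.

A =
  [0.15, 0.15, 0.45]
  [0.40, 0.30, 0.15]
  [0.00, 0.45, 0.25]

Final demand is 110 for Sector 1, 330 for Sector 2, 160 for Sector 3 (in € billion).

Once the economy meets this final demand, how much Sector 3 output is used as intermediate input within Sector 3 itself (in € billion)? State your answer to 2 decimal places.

I − A =
  [   0.85    -0.15    -0.45]
  [  -0.40     0.70    -0.15]
  [   0.00    -0.45     0.75]
Cofactors of I−A, C_ij = (−1)^(i+j)·(minor ij) (rows/columns in the sector order above):
  C_11 = (0.70)(0.75) − (-0.15)(-0.45) = 0.4575
  C_12 = −[(-0.40)(0.75) − (-0.15)(0.00)] = 0.3000
  C_13 = (-0.40)(-0.45) − (0.70)(0.00) = 0.1800
  C_21 = −[(-0.15)(0.75) − (-0.45)(-0.45)] = 0.3150
  C_22 = (0.85)(0.75) − (-0.45)(0.00) = 0.6375
  C_23 = −[(0.85)(-0.45) − (-0.15)(0.00)] = 0.3825
  C_31 = (-0.15)(-0.15) − (-0.45)(0.70) = 0.3375
  C_32 = −[(0.85)(-0.15) − (-0.45)(-0.40)] = 0.3075
  C_33 = (0.85)(0.70) − (-0.15)(-0.40) = 0.5350
det(I−A) = Σ_j (I−A)_1j·C_1j = (0.85)(0.4575) + (-0.15)(0.3000) + (-0.45)(0.1800) = 0.262875
adj(I−A) = Cᵀ =
  [ 0.4575   0.3150   0.3375]
  [ 0.3000   0.6375   0.3075]
  [ 0.1800   0.3825   0.5350]
(I − A)⁻¹ = adj(I−A) / det(I−A) ≈
  [   1.7404     1.1983     1.2839]
  [   1.1412     2.4251     1.1698]
  [   0.6847     1.4551     2.0352]
First solve x = (I − A)⁻¹ d = adj(I−A)·d / det(I−A); in particular x_3 = (0.1800·110 + 0.3825·330 + 0.5350·160) / 0.262875 = 231.625 / 0.262875 ≈ 881.1222.
Intermediate flow from 3 to 3: z_33 = a_33 · x_3 = 0.25 × 231.625 / 0.262875 = 57.90625 / 0.262875 ≈ 220.28.

z_33 = 220.28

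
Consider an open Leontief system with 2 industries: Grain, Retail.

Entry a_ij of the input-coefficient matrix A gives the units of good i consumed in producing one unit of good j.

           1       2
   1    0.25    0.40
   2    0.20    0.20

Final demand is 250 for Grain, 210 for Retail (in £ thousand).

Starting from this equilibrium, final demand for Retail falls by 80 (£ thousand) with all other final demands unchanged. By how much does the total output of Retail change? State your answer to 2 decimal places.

I − A =
  [   0.75    -0.40]
  [  -0.20     0.80]
det(I−A) = (0.75)(0.80) − (-0.40)(-0.20) = 0.5200
adj(I−A) = [[0.80, 0.40], [0.20, 0.75]]
(I − A)⁻¹ = adj(I−A) / det(I−A) ≈
  [   1.5385     0.7692]
  [   0.3846     1.4423]
Δx = (I − A)⁻¹ Δd with Δd having -80 in the Retail component and 0 elsewhere.
So Δx_2 = L_22 · (-80), where L_22 = adj(I−A)_22 / det(I−A) = 0.75 / 0.5200.
Δx_2 = 0.75 × (-80) / 0.5200 = -60.00 / 0.5200 ≈ -115.38.

Δx_2 = -115.38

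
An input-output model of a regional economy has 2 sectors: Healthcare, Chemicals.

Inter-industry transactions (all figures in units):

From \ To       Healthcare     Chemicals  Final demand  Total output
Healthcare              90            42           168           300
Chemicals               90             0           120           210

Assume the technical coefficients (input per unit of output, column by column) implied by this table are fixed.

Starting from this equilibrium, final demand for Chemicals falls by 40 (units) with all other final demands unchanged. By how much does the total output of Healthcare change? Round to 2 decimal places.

Δx_1 = -12.50

Technical coefficients a_ij = z_ij / X_j:
  a_11 = 90/300 = 0.30, a_21 = 90/300 = 0.30
  a_12 = 42/210 = 0.20, a_22 = 0/210 = 0.00
I − A =
  [   0.70    -0.20]
  [  -0.30     1.00]
det(I−A) = (0.70)(1.00) − (-0.20)(-0.30) = 0.6400
adj(I−A) = [[1.00, 0.20], [0.30, 0.70]]
(I − A)⁻¹ = adj(I−A) / det(I−A) ≈
  [   1.5625     0.3125]
  [   0.4688     1.0938]
Δx = (I − A)⁻¹ Δd with Δd having -40 in the Chemicals component and 0 elsewhere.
So Δx_1 = L_12 · (-40), where L_12 = adj(I−A)_12 / det(I−A) = 0.20 / 0.6400.
Δx_1 = 0.20 × (-40) / 0.6400 = -8.00 / 0.6400 = -12.50.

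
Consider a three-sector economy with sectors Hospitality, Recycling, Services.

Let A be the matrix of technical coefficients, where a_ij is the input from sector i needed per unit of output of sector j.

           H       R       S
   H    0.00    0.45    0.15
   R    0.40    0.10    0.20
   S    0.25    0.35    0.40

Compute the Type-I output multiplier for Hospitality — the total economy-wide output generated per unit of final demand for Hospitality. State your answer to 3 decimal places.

I − A =
  [   1.00    -0.45    -0.15]
  [  -0.40     0.90    -0.20]
  [  -0.25    -0.35     0.60]
Cofactors of I−A, C_ij = (−1)^(i+j)·(minor ij) (rows/columns in the sector order above):
  C_11 = (0.90)(0.60) − (-0.20)(-0.35) = 0.4700
  C_12 = −[(-0.40)(0.60) − (-0.20)(-0.25)] = 0.2900
  C_13 = (-0.40)(-0.35) − (0.90)(-0.25) = 0.3650
  C_21 = −[(-0.45)(0.60) − (-0.15)(-0.35)] = 0.3225
  C_22 = (1.00)(0.60) − (-0.15)(-0.25) = 0.5625
  C_23 = −[(1.00)(-0.35) − (-0.45)(-0.25)] = 0.4625
  C_31 = (-0.45)(-0.20) − (-0.15)(0.90) = 0.2250
  C_32 = −[(1.00)(-0.20) − (-0.15)(-0.40)] = 0.2600
  C_33 = (1.00)(0.90) − (-0.45)(-0.40) = 0.7200
det(I−A) = Σ_j (I−A)_1j·C_1j = (1.00)(0.4700) + (-0.45)(0.2900) + (-0.15)(0.3650) = 0.28475
adj(I−A) = Cᵀ =
  [ 0.4700   0.3225   0.2250]
  [ 0.2900   0.5625   0.2600]
  [ 0.3650   0.4625   0.7200]
(I − A)⁻¹ = adj(I−A) / det(I−A) ≈
  [   1.6506     1.1326     0.7902]
  [   1.0184     1.9754     0.9131]
  [   1.2818     1.6242     2.5285]
The output multiplier for sector j is the column-j sum of the Leontief inverse (I − A)⁻¹ = adj(I−A) / det(I−A).
Column H of adj(I−A): (0.4700, 0.2900, 0.3650); det(I−A) = 0.28475.
m_H = (0.4700 + 0.2900 + 0.3650) / 0.28475 = 1.125 / 0.28475 ≈ 3.951.

m_H = 3.951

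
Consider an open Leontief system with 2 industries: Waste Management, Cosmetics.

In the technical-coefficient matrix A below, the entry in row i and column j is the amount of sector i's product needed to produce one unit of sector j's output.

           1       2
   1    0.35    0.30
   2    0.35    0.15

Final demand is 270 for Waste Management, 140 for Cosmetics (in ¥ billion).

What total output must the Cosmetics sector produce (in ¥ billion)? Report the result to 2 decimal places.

x_2 = 414.53

I − A =
  [   0.65    -0.30]
  [  -0.35     0.85]
det(I−A) = (0.65)(0.85) − (-0.30)(-0.35) = 0.4475
adj(I−A) = [[0.85, 0.30], [0.35, 0.65]]
(I − A)⁻¹ = adj(I−A) / det(I−A) ≈
  [   1.8994     0.6704]
  [   0.7821     1.4525]
x = (I − A)⁻¹ d = adj(I−A)·d / det(I−A), with det(I−A) = 0.4475:
  x_1 = (0.85·270 + 0.30·140) / 0.4475 = 271.50 / 0.4475 ≈ 606.70
  x_2 = (0.35·270 + 0.65·140) / 0.4475 = 185.50 / 0.4475 ≈ 414.53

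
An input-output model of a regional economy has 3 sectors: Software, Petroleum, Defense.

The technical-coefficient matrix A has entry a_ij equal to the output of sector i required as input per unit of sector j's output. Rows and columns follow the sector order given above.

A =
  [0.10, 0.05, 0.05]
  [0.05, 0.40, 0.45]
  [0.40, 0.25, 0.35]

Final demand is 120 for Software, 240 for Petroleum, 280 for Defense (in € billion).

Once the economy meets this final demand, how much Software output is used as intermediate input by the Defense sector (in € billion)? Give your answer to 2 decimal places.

I − A =
  [   0.90    -0.05    -0.05]
  [  -0.05     0.60    -0.45]
  [  -0.40    -0.25     0.65]
Cofactors of I−A, C_ij = (−1)^(i+j)·(minor ij) (rows/columns in the sector order above):
  C_11 = (0.60)(0.65) − (-0.45)(-0.25) = 0.2775
  C_12 = −[(-0.05)(0.65) − (-0.45)(-0.40)] = 0.2125
  C_13 = (-0.05)(-0.25) − (0.60)(-0.40) = 0.2525
  C_21 = −[(-0.05)(0.65) − (-0.05)(-0.25)] = 0.0450
  C_22 = (0.90)(0.65) − (-0.05)(-0.40) = 0.5650
  C_23 = −[(0.90)(-0.25) − (-0.05)(-0.40)] = 0.2450
  C_31 = (-0.05)(-0.45) − (-0.05)(0.60) = 0.0525
  C_32 = −[(0.90)(-0.45) − (-0.05)(-0.05)] = 0.4075
  C_33 = (0.90)(0.60) − (-0.05)(-0.05) = 0.5375
det(I−A) = Σ_j (I−A)_1j·C_1j = (0.90)(0.2775) + (-0.05)(0.2125) + (-0.05)(0.2525) = 0.2265
adj(I−A) = Cᵀ =
  [ 0.2775   0.0450   0.0525]
  [ 0.2125   0.5650   0.4075]
  [ 0.2525   0.2450   0.5375]
(I − A)⁻¹ = adj(I−A) / det(I−A) ≈
  [   1.2252     0.1987     0.2318]
  [   0.9382     2.4945     1.7991]
  [   1.1148     1.0817     2.3731]
First solve x = (I − A)⁻¹ d = adj(I−A)·d / det(I−A); in particular x_D = (0.2525·120 + 0.2450·240 + 0.5375·280) / 0.2265 = 239.60 / 0.2265 ≈ 1057.8366.
Intermediate flow from S to D: z_SD = a_SD · x_D = 0.05 × 239.60 / 0.2265 = 11.98 / 0.2265 ≈ 52.89.

z_SD = 52.89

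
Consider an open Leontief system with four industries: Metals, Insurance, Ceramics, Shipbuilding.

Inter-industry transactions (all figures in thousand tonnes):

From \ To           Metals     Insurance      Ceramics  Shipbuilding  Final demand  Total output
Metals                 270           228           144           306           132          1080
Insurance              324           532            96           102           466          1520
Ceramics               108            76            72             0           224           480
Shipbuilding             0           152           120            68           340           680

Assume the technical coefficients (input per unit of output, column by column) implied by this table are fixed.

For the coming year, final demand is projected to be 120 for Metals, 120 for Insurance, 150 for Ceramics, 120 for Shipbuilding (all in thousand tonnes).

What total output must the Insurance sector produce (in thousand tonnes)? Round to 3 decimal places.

Technical coefficients a_ij = z_ij / X_j:
  a_MM = 270/1080 = 0.25, a_IM = 324/1080 = 0.30, a_CM = 108/1080 = 0.10, a_SM = 0/1080 = 0.00
  a_MI = 228/1520 = 0.15, a_II = 532/1520 = 0.35, a_CI = 76/1520 = 0.05, a_SI = 152/1520 = 0.10
  a_MC = 144/480 = 0.30, a_IC = 96/480 = 0.20, a_CC = 72/480 = 0.15, a_SC = 120/480 = 0.25
  a_MS = 306/680 = 0.45, a_IS = 102/680 = 0.15, a_CS = 0/680 = 0.00, a_SS = 68/680 = 0.10
I − A =
  [   0.75    -0.15    -0.30    -0.45]
  [  -0.30     0.65    -0.20    -0.15]
  [  -0.10    -0.05     0.85     0.00]
  [   0.00    -0.10    -0.25     0.90]
Compute the cofactors C_ij = (−1)^(i+j)·(3×3 minor ij) of I−A; the adjugate is their transpose:
adj(I−A) = Cᵀ =
  [ 0.473625   0.172125   0.285750   0.265500]
  [ 0.251250   0.535500   0.277875   0.214875]
  [ 0.070500   0.051750   0.373500   0.043875]
  [ 0.047500   0.073875   0.134625   0.341625]
det(I−A) = Σ_j (I−A)_1j·C_1j = (0.75)(0.473625) + (-0.15)(0.251250) + (-0.30)(0.070500) + (-0.45)(0.047500) = 0.27500625
(I − A)⁻¹ = adj(I−A) / det(I−A) ≈
  [   1.7222     0.6259     1.0391     0.9654]
  [   0.9136     1.9472     1.0104     0.7813]
  [   0.2564     0.1882     1.3582     0.1595]
  [   0.1727     0.2686     0.4895     1.2422]
x = (I − A)⁻¹ d = adj(I−A)·d / det(I−A), with det(I−A) = 0.27500625:
  x_M = (0.473625·120 + 0.172125·120 + 0.285750·150 + 0.265500·120) / 0.27500625 = 152.2125 / 0.27500625 ≈ 553.487
  x_I = (0.251250·120 + 0.535500·120 + 0.277875·150 + 0.214875·120) / 0.27500625 = 161.87625 / 0.27500625 ≈ 588.628
  x_C = (0.070500·120 + 0.051750·120 + 0.373500·150 + 0.043875·120) / 0.27500625 = 75.96 / 0.27500625 ≈ 276.212
  x_S = (0.047500·120 + 0.073875·120 + 0.134625·150 + 0.341625·120) / 0.27500625 = 75.75375 / 0.27500625 ≈ 275.462

x_I = 588.628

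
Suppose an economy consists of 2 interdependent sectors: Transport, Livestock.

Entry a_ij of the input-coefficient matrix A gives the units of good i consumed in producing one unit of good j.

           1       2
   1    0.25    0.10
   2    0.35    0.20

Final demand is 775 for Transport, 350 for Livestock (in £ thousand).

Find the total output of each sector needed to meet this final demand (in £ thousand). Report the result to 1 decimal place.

I − A =
  [   0.75    -0.10]
  [  -0.35     0.80]
det(I−A) = (0.75)(0.80) − (-0.10)(-0.35) = 0.5650
adj(I−A) = [[0.80, 0.10], [0.35, 0.75]]
(I − A)⁻¹ = adj(I−A) / det(I−A) ≈
  [   1.4159     0.1770]
  [   0.6195     1.3274]
x = (I − A)⁻¹ d = adj(I−A)·d / det(I−A), with det(I−A) = 0.5650:
  x_1 = (0.80·775 + 0.10·350) / 0.5650 = 655.00 / 0.5650 ≈ 1159.3
  x_2 = (0.35·775 + 0.75·350) / 0.5650 = 533.75 / 0.5650 ≈ 944.7

x_1 = 1159.3, x_2 = 944.7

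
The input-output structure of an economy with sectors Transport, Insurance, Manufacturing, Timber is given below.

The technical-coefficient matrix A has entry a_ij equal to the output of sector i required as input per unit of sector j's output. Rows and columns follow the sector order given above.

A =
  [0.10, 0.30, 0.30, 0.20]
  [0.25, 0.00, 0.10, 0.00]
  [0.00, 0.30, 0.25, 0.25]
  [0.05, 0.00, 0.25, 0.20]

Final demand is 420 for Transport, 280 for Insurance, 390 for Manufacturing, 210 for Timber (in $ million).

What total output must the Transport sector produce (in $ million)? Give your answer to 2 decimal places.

x_1 = 1170.91

I − A =
  [   0.90    -0.30    -0.30    -0.20]
  [  -0.25     1.00    -0.10     0.00]
  [   0.00    -0.30     0.75    -0.25]
  [  -0.05     0.00    -0.25     0.80]
Compute the cofactors C_ij = (−1)^(i+j)·(3×3 minor ij) of I−A; the adjugate is their transpose:
adj(I−A) = Cᵀ =
  [ 0.513500   0.248250   0.314000   0.226500]
  [ 0.135625   0.472500   0.143500   0.078750]
  [ 0.072500   0.216750   0.650000   0.221250]
  [ 0.054750   0.083250   0.222750   0.569250]
det(I−A) = Σ_j (I−A)_1j·C_1j = (0.90)(0.513500) + (-0.30)(0.135625) + (-0.30)(0.072500) + (-0.20)(0.054750) = 0.3887625
(I − A)⁻¹ = adj(I−A) / det(I−A) ≈
  [   1.3209     0.6386     0.8077     0.5826]
  [   0.3489     1.2154     0.3691     0.2026]
  [   0.1865     0.5575     1.6720     0.5691]
  [   0.1408     0.2141     0.5730     1.4643]
x = (I − A)⁻¹ d = adj(I−A)·d / det(I−A), with det(I−A) = 0.3887625:
  x_1 = (0.513500·420 + 0.248250·280 + 0.314000·390 + 0.226500·210) / 0.3887625 = 455.205 / 0.3887625 ≈ 1170.91
  x_2 = (0.135625·420 + 0.472500·280 + 0.143500·390 + 0.078750·210) / 0.3887625 = 261.765 / 0.3887625 ≈ 673.33
  x_3 = (0.072500·420 + 0.216750·280 + 0.650000·390 + 0.221250·210) / 0.3887625 = 391.1025 / 0.3887625 ≈ 1006.02
  x_4 = (0.054750·420 + 0.083250·280 + 0.222750·390 + 0.569250·210) / 0.3887625 = 252.72 / 0.3887625 ≈ 650.06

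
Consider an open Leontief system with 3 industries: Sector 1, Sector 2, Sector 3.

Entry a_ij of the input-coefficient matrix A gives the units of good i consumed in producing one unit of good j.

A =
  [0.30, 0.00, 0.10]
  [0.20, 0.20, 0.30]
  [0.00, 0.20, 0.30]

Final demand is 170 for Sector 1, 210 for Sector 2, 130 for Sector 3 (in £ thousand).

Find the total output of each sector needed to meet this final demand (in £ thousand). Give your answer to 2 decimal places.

I − A =
  [   0.70     0.00    -0.10]
  [  -0.20     0.80    -0.30]
  [   0.00    -0.20     0.70]
Cofactors of I−A, C_ij = (−1)^(i+j)·(minor ij) (rows/columns in the sector order above):
  C_11 = (0.80)(0.70) − (-0.30)(-0.20) = 0.5000
  C_12 = −[(-0.20)(0.70) − (-0.30)(0.00)] = 0.1400
  C_13 = (-0.20)(-0.20) − (0.80)(0.00) = 0.0400
  C_21 = −[(0.00)(0.70) − (-0.10)(-0.20)] = 0.0200
  C_22 = (0.70)(0.70) − (-0.10)(0.00) = 0.4900
  C_23 = −[(0.70)(-0.20) − (0.00)(0.00)] = 0.1400
  C_31 = (0.00)(-0.30) − (-0.10)(0.80) = 0.0800
  C_32 = −[(0.70)(-0.30) − (-0.10)(-0.20)] = 0.2300
  C_33 = (0.70)(0.80) − (0.00)(-0.20) = 0.5600
det(I−A) = Σ_j (I−A)_1j·C_1j = (0.70)(0.5000) + (0.00)(0.1400) + (-0.10)(0.0400) = 0.3460
adj(I−A) = Cᵀ =
  [ 0.5000   0.0200   0.0800]
  [ 0.1400   0.4900   0.2300]
  [ 0.0400   0.1400   0.5600]
(I − A)⁻¹ = adj(I−A) / det(I−A) ≈
  [   1.4451     0.0578     0.2312]
  [   0.4046     1.4162     0.6647]
  [   0.1156     0.4046     1.6185]
x = (I − A)⁻¹ d = adj(I−A)·d / det(I−A), with det(I−A) = 0.3460:
  x_1 = (0.5000·170 + 0.0200·210 + 0.0800·130) / 0.3460 = 99.60 / 0.3460 ≈ 287.86
  x_2 = (0.1400·170 + 0.4900·210 + 0.2300·130) / 0.3460 = 156.60 / 0.3460 ≈ 452.60
  x_3 = (0.0400·170 + 0.1400·210 + 0.5600·130) / 0.3460 = 109.00 / 0.3460 ≈ 315.03

x_1 = 287.86, x_2 = 452.60, x_3 = 315.03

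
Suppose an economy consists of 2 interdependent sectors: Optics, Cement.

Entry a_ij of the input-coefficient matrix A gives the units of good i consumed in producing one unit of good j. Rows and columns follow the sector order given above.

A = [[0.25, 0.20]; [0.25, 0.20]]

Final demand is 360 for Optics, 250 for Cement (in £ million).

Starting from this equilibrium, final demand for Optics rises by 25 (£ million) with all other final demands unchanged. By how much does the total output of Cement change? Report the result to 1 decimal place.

I − A =
  [   0.75    -0.20]
  [  -0.25     0.80]
det(I−A) = (0.75)(0.80) − (-0.20)(-0.25) = 0.5500
adj(I−A) = [[0.80, 0.20], [0.25, 0.75]]
(I − A)⁻¹ = adj(I−A) / det(I−A) ≈
  [   1.4545     0.3636]
  [   0.4545     1.3636]
Δx = (I − A)⁻¹ Δd with Δd having +25 in the Optics component and 0 elsewhere.
So Δx_2 = L_21 · (+25), where L_21 = adj(I−A)_21 / det(I−A) = 0.25 / 0.5500.
Δx_2 = 0.25 × (+25) / 0.5500 = 6.25 / 0.5500 ≈ 11.4.

Δx_2 = 11.4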